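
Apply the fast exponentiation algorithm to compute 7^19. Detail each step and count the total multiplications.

Computing 7^19 by squaring (build up from 7^1; each line after the first costs one multiplication):

7^1 = 7
7^2 = (7^1)^2 = 7^2 = 49
7^4 = (7^2)^2 = 49^2 = 2401
7^8 = (7^4)^2 = 2401^2 = 5764801
7^9 = 7 * 7^8 = 7 * 5764801 = 40353607
7^18 = (7^9)^2 = 40353607^2 = 1628413597910449
7^19 = 7 * 7^18 = 7 * 1628413597910449 = 11398895185373143

Result: 11398895185373143
Multiplications needed: 6 (6 lines after 7^1)

7^19 = 11398895185373143. Using exponentiation by squaring, this requires 6 multiplications. The key idea: if the exponent is even, square the half-power; if odd, multiply by the base once.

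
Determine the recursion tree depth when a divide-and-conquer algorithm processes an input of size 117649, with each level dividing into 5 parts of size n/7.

For divide and conquer with division factor 7:

Problem sizes at each level:
Level 0: 117649
Level 1: 16807
Level 2: 2401
Level 3: 343
Level 4: 49
Level 5: 7
Level 6: 1

The root is level 0 and the size-1 base case is level 6 (the tree spans levels 0 through 6, i.e. 7 levels counting the root), so the depth is the number of divisions: log_7(117649) = 6

The recursion tree depth is log_7(117649) = 6. At each level, the problem size is divided by 7, so it takes 6 divisions to reduce to a base case of size 1. The algorithm makes 5 recursive calls at each level.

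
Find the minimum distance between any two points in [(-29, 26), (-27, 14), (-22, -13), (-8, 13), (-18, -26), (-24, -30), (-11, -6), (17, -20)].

Computing all pairwise distances among 8 points:

d((-29, 26), (-27, 14)) = 12.1655
d((-29, 26), (-22, -13)) = 39.6232
d((-29, 26), (-8, 13)) = 24.6982
d((-29, 26), (-18, -26)) = 53.1507
d((-29, 26), (-24, -30)) = 56.2228
d((-29, 26), (-11, -6)) = 36.7151
d((-29, 26), (17, -20)) = 65.0538
d((-27, 14), (-22, -13)) = 27.4591
d((-27, 14), (-8, 13)) = 19.0263
d((-27, 14), (-18, -26)) = 41.0
d((-27, 14), (-24, -30)) = 44.1022
d((-27, 14), (-11, -6)) = 25.6125
d((-27, 14), (17, -20)) = 55.6058
d((-22, -13), (-8, 13)) = 29.5296
d((-22, -13), (-18, -26)) = 13.6015
d((-22, -13), (-24, -30)) = 17.1172
d((-22, -13), (-11, -6)) = 13.0384
d((-22, -13), (17, -20)) = 39.6232
d((-8, 13), (-18, -26)) = 40.2616
d((-8, 13), (-24, -30)) = 45.8803
d((-8, 13), (-11, -6)) = 19.2354
d((-8, 13), (17, -20)) = 41.4005
d((-18, -26), (-24, -30)) = 7.2111 <-- minimum
d((-18, -26), (-11, -6)) = 21.1896
d((-18, -26), (17, -20)) = 35.5106
d((-24, -30), (-11, -6)) = 27.2947
d((-24, -30), (17, -20)) = 42.2019
d((-11, -6), (17, -20)) = 31.305

Closest pair: (-18, -26) and (-24, -30) with distance 7.2111

The closest pair is (-18, -26) and (-24, -30) with Euclidean distance 7.2111. For 8 points, brute-force pairwise comparison is shown above. For large n, the divide-and-conquer algorithm (sort by x, recurse on halves, check the dividing strip) achieves O(n log n).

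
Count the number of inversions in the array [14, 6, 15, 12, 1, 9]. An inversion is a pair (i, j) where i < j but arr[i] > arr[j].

Finding inversions in [14, 6, 15, 12, 1, 9]:

(0, 1): arr[0]=14 > arr[1]=6
(0, 3): arr[0]=14 > arr[3]=12
(0, 4): arr[0]=14 > arr[4]=1
(0, 5): arr[0]=14 > arr[5]=9
(1, 4): arr[1]=6 > arr[4]=1
(2, 3): arr[2]=15 > arr[3]=12
(2, 4): arr[2]=15 > arr[4]=1
(2, 5): arr[2]=15 > arr[5]=9
(3, 4): arr[3]=12 > arr[4]=1
(3, 5): arr[3]=12 > arr[5]=9

Total inversions: 10

The array has 10 inversion(s): (0,1), (0,3), (0,4), (0,5), (1,4), (2,3), (2,4), (2,5), (3,4), (3,5). Each pair (i,j) satisfies i < j and arr[i] > arr[j].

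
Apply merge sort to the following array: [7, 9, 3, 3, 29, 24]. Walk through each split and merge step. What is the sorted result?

Merge sort trace:

Split: [7, 9, 3, 3, 29, 24] -> [7, 9, 3] and [3, 29, 24]
  Split: [7, 9, 3] -> [7] and [9, 3]
    Split: [9, 3] -> [9] and [3]
    Merge: [9] + [3] -> [3, 9]
  Merge: [7] + [3, 9] -> [3, 7, 9]
  Split: [3, 29, 24] -> [3] and [29, 24]
    Split: [29, 24] -> [29] and [24]
    Merge: [29] + [24] -> [24, 29]
  Merge: [3] + [24, 29] -> [3, 24, 29]
Merge: [3, 7, 9] + [3, 24, 29] -> [3, 3, 7, 9, 24, 29]

Final sorted array: [3, 3, 7, 9, 24, 29]

The merge sort proceeds by recursively splitting the array and merging sorted halves.
After all merges, the sorted array is [3, 3, 7, 9, 24, 29].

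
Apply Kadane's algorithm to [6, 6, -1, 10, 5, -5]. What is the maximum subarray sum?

Using Kadane's algorithm on [6, 6, -1, 10, 5, -5]:

Scanning through the array:
Position 1 (value 6): max_ending_here = 12, max_so_far = 12
Position 2 (value -1): max_ending_here = 11, max_so_far = 12
Position 3 (value 10): max_ending_here = 21, max_so_far = 21
Position 4 (value 5): max_ending_here = 26, max_so_far = 26
Position 5 (value -5): max_ending_here = 21, max_so_far = 26

Maximum subarray: [6, 6, -1, 10, 5]
Maximum sum: 26

The maximum subarray is [6, 6, -1, 10, 5] with sum 26. This subarray runs from index 0 to index 4.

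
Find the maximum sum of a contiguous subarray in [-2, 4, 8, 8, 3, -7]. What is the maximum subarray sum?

Using Kadane's algorithm on [-2, 4, 8, 8, 3, -7]:

Scanning through the array:
Position 1 (value 4): max_ending_here = 4, max_so_far = 4
Position 2 (value 8): max_ending_here = 12, max_so_far = 12
Position 3 (value 8): max_ending_here = 20, max_so_far = 20
Position 4 (value 3): max_ending_here = 23, max_so_far = 23
Position 5 (value -7): max_ending_here = 16, max_so_far = 23

Maximum subarray: [4, 8, 8, 3]
Maximum sum: 23

The maximum subarray is [4, 8, 8, 3] with sum 23. This subarray runs from index 1 to index 4.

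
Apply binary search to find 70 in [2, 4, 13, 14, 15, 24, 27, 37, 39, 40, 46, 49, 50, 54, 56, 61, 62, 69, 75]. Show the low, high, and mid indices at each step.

Binary search for 70 in [2, 4, 13, 14, 15, 24, 27, 37, 39, 40, 46, 49, 50, 54, 56, 61, 62, 69, 75]:

lo=0, hi=18, mid=9, arr[mid]=40 -> 40 < 70, search right half
lo=10, hi=18, mid=14, arr[mid]=56 -> 56 < 70, search right half
lo=15, hi=18, mid=16, arr[mid]=62 -> 62 < 70, search right half
lo=17, hi=18, mid=17, arr[mid]=69 -> 69 < 70, search right half
lo=18, hi=18, mid=18, arr[mid]=75 -> 75 > 70, search left half
lo=18 > hi=17, target 70 not found

Binary search determines that 70 is not in the array after 5 comparisons. The search space was exhausted without finding the target.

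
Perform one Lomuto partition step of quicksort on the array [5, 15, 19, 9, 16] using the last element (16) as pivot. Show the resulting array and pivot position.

Lomuto partition with pivot = 16:

Initial array: [5, 15, 19, 9, 16]

arr[0]=5 <= 16: swap with position 0, array becomes [5, 15, 19, 9, 16]
arr[1]=15 <= 16: swap with position 1, array becomes [5, 15, 19, 9, 16]
arr[2]=19 > 16: no swap
arr[3]=9 <= 16: swap with position 2, array becomes [5, 15, 9, 19, 16]

Place pivot at position 3: [5, 15, 9, 16, 19]
Pivot position: 3

After partitioning with pivot 16, the array becomes [5, 15, 9, 16, 19]. The pivot is placed at index 3. All elements to the left of the pivot are <= 16, and all elements to the right are > 16.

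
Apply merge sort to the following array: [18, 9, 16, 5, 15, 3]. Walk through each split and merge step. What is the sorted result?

Merge sort trace:

Split: [18, 9, 16, 5, 15, 3] -> [18, 9, 16] and [5, 15, 3]
  Split: [18, 9, 16] -> [18] and [9, 16]
    Split: [9, 16] -> [9] and [16]
    Merge: [9] + [16] -> [9, 16]
  Merge: [18] + [9, 16] -> [9, 16, 18]
  Split: [5, 15, 3] -> [5] and [15, 3]
    Split: [15, 3] -> [15] and [3]
    Merge: [15] + [3] -> [3, 15]
  Merge: [5] + [3, 15] -> [3, 5, 15]
Merge: [9, 16, 18] + [3, 5, 15] -> [3, 5, 9, 15, 16, 18]

Final sorted array: [3, 5, 9, 15, 16, 18]

The merge sort proceeds by recursively splitting the array and merging sorted halves.
After all merges, the sorted array is [3, 5, 9, 15, 16, 18].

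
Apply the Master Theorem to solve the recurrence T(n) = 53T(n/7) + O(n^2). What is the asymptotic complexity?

Master Theorem for T(n) = 53T(n/7) + O(n^2):

a = 53, b = 7, c = 2
log_b(a) = log_7(53) = 2.0403

Case 1: c = 2 < log_7(53) = 2.0403
T(n) = O(n^(log_7 53))

For T(n) = 53T(n/7) + O(n^2): log_7(53) = 2.0403. This is Case 1 of the Master Theorem (c < log_b(a), work dominated by leaves), giving O(n^(log_7 53)).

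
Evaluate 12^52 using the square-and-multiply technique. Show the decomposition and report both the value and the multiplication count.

Computing 12^52 by squaring (build up from 12^1; each line after the first costs one multiplication):

12^1 = 12
12^2 = (12^1)^2 = 12^2 = 144
12^3 = 12 * 12^2 = 12 * 144 = 1728
12^6 = (12^3)^2 = 1728^2 = 2985984
12^12 = (12^6)^2 = 2985984^2 = 8916100448256
12^13 = 12 * 12^12 = 12 * 8916100448256 = 106993205379072
12^26 = (12^13)^2 = 106993205379072^2 = 11447545997288281555215581184
12^52 = (12^26)^2 = 11447545997288281555215581184^2 = 131046309360030956735917227964932955078950997486894841856

Result: 131046309360030956735917227964932955078950997486894841856
Multiplications needed: 7 (7 lines after 12^1)

12^52 = 131046309360030956735917227964932955078950997486894841856. Using exponentiation by squaring, this requires 7 multiplications. The key idea: if the exponent is even, square the half-power; if odd, multiply by the base once.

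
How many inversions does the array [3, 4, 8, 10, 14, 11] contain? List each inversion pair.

Finding inversions in [3, 4, 8, 10, 14, 11]:

(4, 5): arr[4]=14 > arr[5]=11

Total inversions: 1

The array has 1 inversion(s): (4,5). Each pair (i,j) satisfies i < j and arr[i] > arr[j].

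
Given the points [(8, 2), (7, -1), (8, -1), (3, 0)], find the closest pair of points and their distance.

Computing all pairwise distances among 4 points:

d((8, 2), (7, -1)) = 3.1623
d((8, 2), (8, -1)) = 3.0
d((8, 2), (3, 0)) = 5.3852
d((7, -1), (8, -1)) = 1.0 <-- minimum
d((7, -1), (3, 0)) = 4.1231
d((8, -1), (3, 0)) = 5.099

Closest pair: (7, -1) and (8, -1) with distance 1.0

The closest pair is (7, -1) and (8, -1) with Euclidean distance 1.0. For 4 points, brute-force pairwise comparison is shown above. For large n, the divide-and-conquer algorithm (sort by x, recurse on halves, check the dividing strip) achieves O(n log n).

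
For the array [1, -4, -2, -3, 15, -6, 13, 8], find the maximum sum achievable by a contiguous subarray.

Using Kadane's algorithm on [1, -4, -2, -3, 15, -6, 13, 8]:

Scanning through the array:
Position 1 (value -4): max_ending_here = -3, max_so_far = 1
Position 2 (value -2): max_ending_here = -2, max_so_far = 1
Position 3 (value -3): max_ending_here = -3, max_so_far = 1
Position 4 (value 15): max_ending_here = 15, max_so_far = 15
Position 5 (value -6): max_ending_here = 9, max_so_far = 15
Position 6 (value 13): max_ending_here = 22, max_so_far = 22
Position 7 (value 8): max_ending_here = 30, max_so_far = 30

Maximum subarray: [15, -6, 13, 8]
Maximum sum: 30

The maximum subarray is [15, -6, 13, 8] with sum 30. This subarray runs from index 4 to index 7.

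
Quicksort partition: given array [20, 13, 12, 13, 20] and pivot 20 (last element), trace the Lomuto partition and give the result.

Lomuto partition with pivot = 20:

Initial array: [20, 13, 12, 13, 20]

arr[0]=20 <= 20: swap with position 0, array becomes [20, 13, 12, 13, 20]
arr[1]=13 <= 20: swap with position 1, array becomes [20, 13, 12, 13, 20]
arr[2]=12 <= 20: swap with position 2, array becomes [20, 13, 12, 13, 20]
arr[3]=13 <= 20: swap with position 3, array becomes [20, 13, 12, 13, 20]

Place pivot at position 4: [20, 13, 12, 13, 20]
Pivot position: 4

After partitioning with pivot 20, the array becomes [20, 13, 12, 13, 20]. The pivot is placed at index 4. All elements to the left of the pivot are <= 20, and all elements to the right are > 20.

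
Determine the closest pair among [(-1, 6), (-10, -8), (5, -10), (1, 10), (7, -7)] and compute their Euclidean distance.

Computing all pairwise distances among 5 points:

d((-1, 6), (-10, -8)) = 16.6433
d((-1, 6), (5, -10)) = 17.088
d((-1, 6), (1, 10)) = 4.4721
d((-1, 6), (7, -7)) = 15.2643
d((-10, -8), (5, -10)) = 15.1327
d((-10, -8), (1, 10)) = 21.095
d((-10, -8), (7, -7)) = 17.0294
d((5, -10), (1, 10)) = 20.3961
d((5, -10), (7, -7)) = 3.6056 <-- minimum
d((1, 10), (7, -7)) = 18.0278

Closest pair: (5, -10) and (7, -7) with distance 3.6056

The closest pair is (5, -10) and (7, -7) with Euclidean distance 3.6056. For 5 points, brute-force pairwise comparison is shown above. For large n, the divide-and-conquer algorithm (sort by x, recurse on halves, check the dividing strip) achieves O(n log n).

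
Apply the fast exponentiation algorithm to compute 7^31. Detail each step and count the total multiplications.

Computing 7^31 by squaring (build up from 7^1; each line after the first costs one multiplication):

7^1 = 7
7^2 = (7^1)^2 = 7^2 = 49
7^3 = 7 * 7^2 = 7 * 49 = 343
7^6 = (7^3)^2 = 343^2 = 117649
7^7 = 7 * 7^6 = 7 * 117649 = 823543
7^14 = (7^7)^2 = 823543^2 = 678223072849
7^15 = 7 * 7^14 = 7 * 678223072849 = 4747561509943
7^30 = (7^15)^2 = 4747561509943^2 = 22539340290692258087863249
7^31 = 7 * 7^30 = 7 * 22539340290692258087863249 = 157775382034845806615042743

Result: 157775382034845806615042743
Multiplications needed: 8 (8 lines after 7^1)

7^31 = 157775382034845806615042743. Using exponentiation by squaring, this requires 8 multiplications. The key idea: if the exponent is even, square the half-power; if odd, multiply by the base once.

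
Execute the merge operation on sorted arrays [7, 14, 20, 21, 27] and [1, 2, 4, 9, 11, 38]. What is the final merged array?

Merging process:

Compare 7 vs 1: take 1 from right. Merged: [1]
Compare 7 vs 2: take 2 from right. Merged: [1, 2]
Compare 7 vs 4: take 4 from right. Merged: [1, 2, 4]
Compare 7 vs 9: take 7 from left. Merged: [1, 2, 4, 7]
Compare 14 vs 9: take 9 from right. Merged: [1, 2, 4, 7, 9]
Compare 14 vs 11: take 11 from right. Merged: [1, 2, 4, 7, 9, 11]
Compare 14 vs 38: take 14 from left. Merged: [1, 2, 4, 7, 9, 11, 14]
Compare 20 vs 38: take 20 from left. Merged: [1, 2, 4, 7, 9, 11, 14, 20]
Compare 21 vs 38: take 21 from left. Merged: [1, 2, 4, 7, 9, 11, 14, 20, 21]
Compare 27 vs 38: take 27 from left. Merged: [1, 2, 4, 7, 9, 11, 14, 20, 21, 27]
Append remaining from right: [38]. Merged: [1, 2, 4, 7, 9, 11, 14, 20, 21, 27, 38]

Final merged array: [1, 2, 4, 7, 9, 11, 14, 20, 21, 27, 38]
Total comparisons: 10

The merged array is [1, 2, 4, 7, 9, 11, 14, 20, 21, 27, 38], requiring 10 comparisons. The merge step runs in O(n) time where n is the total number of elements.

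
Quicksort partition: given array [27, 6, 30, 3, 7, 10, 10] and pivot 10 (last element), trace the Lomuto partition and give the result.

Lomuto partition with pivot = 10:

Initial array: [27, 6, 30, 3, 7, 10, 10]

arr[0]=27 > 10: no swap
arr[1]=6 <= 10: swap with position 0, array becomes [6, 27, 30, 3, 7, 10, 10]
arr[2]=30 > 10: no swap
arr[3]=3 <= 10: swap with position 1, array becomes [6, 3, 30, 27, 7, 10, 10]
arr[4]=7 <= 10: swap with position 2, array becomes [6, 3, 7, 27, 30, 10, 10]
arr[5]=10 <= 10: swap with position 3, array becomes [6, 3, 7, 10, 30, 27, 10]

Place pivot at position 4: [6, 3, 7, 10, 10, 27, 30]
Pivot position: 4

After partitioning with pivot 10, the array becomes [6, 3, 7, 10, 10, 27, 30]. The pivot is placed at index 4. All elements to the left of the pivot are <= 10, and all elements to the right are > 10.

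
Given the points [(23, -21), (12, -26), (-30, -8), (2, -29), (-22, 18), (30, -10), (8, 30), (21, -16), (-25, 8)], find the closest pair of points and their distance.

Computing all pairwise distances among 9 points:

d((23, -21), (12, -26)) = 12.083
d((23, -21), (-30, -8)) = 54.5711
d((23, -21), (2, -29)) = 22.4722
d((23, -21), (-22, 18)) = 59.5483
d((23, -21), (30, -10)) = 13.0384
d((23, -21), (8, 30)) = 53.1601
d((23, -21), (21, -16)) = 5.3852 <-- minimum
d((23, -21), (-25, 8)) = 56.0803
d((12, -26), (-30, -8)) = 45.6946
d((12, -26), (2, -29)) = 10.4403
d((12, -26), (-22, 18)) = 55.6058
d((12, -26), (30, -10)) = 24.0832
d((12, -26), (8, 30)) = 56.1427
d((12, -26), (21, -16)) = 13.4536
d((12, -26), (-25, 8)) = 50.2494
d((-30, -8), (2, -29)) = 38.2753
d((-30, -8), (-22, 18)) = 27.2029
d((-30, -8), (30, -10)) = 60.0333
d((-30, -8), (8, 30)) = 53.7401
d((-30, -8), (21, -16)) = 51.6236
d((-30, -8), (-25, 8)) = 16.7631
d((2, -29), (-22, 18)) = 52.7731
d((2, -29), (30, -10)) = 33.8378
d((2, -29), (8, 30)) = 59.3043
d((2, -29), (21, -16)) = 23.0217
d((2, -29), (-25, 8)) = 45.8039
d((-22, 18), (30, -10)) = 59.0593
d((-22, 18), (8, 30)) = 32.311
d((-22, 18), (21, -16)) = 54.8179
d((-22, 18), (-25, 8)) = 10.4403
d((30, -10), (8, 30)) = 45.6508
d((30, -10), (21, -16)) = 10.8167
d((30, -10), (-25, 8)) = 57.8705
d((8, 30), (21, -16)) = 47.8017
d((8, 30), (-25, 8)) = 39.6611
d((21, -16), (-25, 8)) = 51.8845

Closest pair: (23, -21) and (21, -16) with distance 5.3852

The closest pair is (23, -21) and (21, -16) with Euclidean distance 5.3852. For 9 points, brute-force pairwise comparison is shown above. For large n, the divide-and-conquer algorithm (sort by x, recurse on halves, check the dividing strip) achieves O(n log n).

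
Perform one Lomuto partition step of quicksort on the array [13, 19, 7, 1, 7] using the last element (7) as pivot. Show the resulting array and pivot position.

Lomuto partition with pivot = 7:

Initial array: [13, 19, 7, 1, 7]

arr[0]=13 > 7: no swap
arr[1]=19 > 7: no swap
arr[2]=7 <= 7: swap with position 0, array becomes [7, 19, 13, 1, 7]
arr[3]=1 <= 7: swap with position 1, array becomes [7, 1, 13, 19, 7]

Place pivot at position 2: [7, 1, 7, 19, 13]
Pivot position: 2

After partitioning with pivot 7, the array becomes [7, 1, 7, 19, 13]. The pivot is placed at index 2. All elements to the left of the pivot are <= 7, and all elements to the right are > 7.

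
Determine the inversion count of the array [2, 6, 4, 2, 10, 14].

Finding inversions in [2, 6, 4, 2, 10, 14]:

(1, 2): arr[1]=6 > arr[2]=4
(1, 3): arr[1]=6 > arr[3]=2
(2, 3): arr[2]=4 > arr[3]=2

Total inversions: 3

The array has 3 inversion(s): (1,2), (1,3), (2,3). Each pair (i,j) satisfies i < j and arr[i] > arr[j].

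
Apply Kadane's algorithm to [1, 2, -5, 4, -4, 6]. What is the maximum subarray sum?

Using Kadane's algorithm on [1, 2, -5, 4, -4, 6]:

Scanning through the array:
Position 1 (value 2): max_ending_here = 3, max_so_far = 3
Position 2 (value -5): max_ending_here = -2, max_so_far = 3
Position 3 (value 4): max_ending_here = 4, max_so_far = 4
Position 4 (value -4): max_ending_here = 0, max_so_far = 4
Position 5 (value 6): max_ending_here = 6, max_so_far = 6

Maximum subarray: [4, -4, 6]
Maximum sum: 6

The maximum subarray is [4, -4, 6] with sum 6. This subarray runs from index 3 to index 5.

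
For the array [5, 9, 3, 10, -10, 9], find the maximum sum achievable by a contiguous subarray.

Using Kadane's algorithm on [5, 9, 3, 10, -10, 9]:

Scanning through the array:
Position 1 (value 9): max_ending_here = 14, max_so_far = 14
Position 2 (value 3): max_ending_here = 17, max_so_far = 17
Position 3 (value 10): max_ending_here = 27, max_so_far = 27
Position 4 (value -10): max_ending_here = 17, max_so_far = 27
Position 5 (value 9): max_ending_here = 26, max_so_far = 27

Maximum subarray: [5, 9, 3, 10]
Maximum sum: 27

The maximum subarray is [5, 9, 3, 10] with sum 27. This subarray runs from index 0 to index 3.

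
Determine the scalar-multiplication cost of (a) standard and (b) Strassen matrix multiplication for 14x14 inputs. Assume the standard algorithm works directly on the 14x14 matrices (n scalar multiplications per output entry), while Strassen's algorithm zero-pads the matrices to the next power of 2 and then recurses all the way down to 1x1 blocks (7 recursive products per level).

Matrix multiplication for 14x14 matrices:

Strassen's algorithm requires power-of-2 dimensions. Pad 14x14 to 16x16 (next power of 2).

Standard algorithm: 14^3 = 2744 multiplications
Strassen's algorithm: 7^(log2(16)) = 7^4 = 2401 multiplications
Savings: 2744 - 2401 = 343 multiplications

Standard: 2744 multiplications (14^3). Strassen: 2401 multiplications (7^4, after padding to 16x16). Strassen reduces 8 recursive multiplications to 7 at each level.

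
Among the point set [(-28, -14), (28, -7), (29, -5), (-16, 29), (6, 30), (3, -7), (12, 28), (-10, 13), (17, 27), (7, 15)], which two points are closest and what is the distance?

Computing all pairwise distances among 10 points:

d((-28, -14), (28, -7)) = 56.4358
d((-28, -14), (29, -5)) = 57.7062
d((-28, -14), (-16, 29)) = 44.643
d((-28, -14), (6, 30)) = 55.6058
d((-28, -14), (3, -7)) = 31.7805
d((-28, -14), (12, 28)) = 58.0
d((-28, -14), (-10, 13)) = 32.45
d((-28, -14), (17, 27)) = 60.8769
d((-28, -14), (7, 15)) = 45.4533
d((28, -7), (29, -5)) = 2.2361 <-- minimum
d((28, -7), (-16, 29)) = 56.8507
d((28, -7), (6, 30)) = 43.0465
d((28, -7), (3, -7)) = 25.0
d((28, -7), (12, 28)) = 38.4838
d((28, -7), (-10, 13)) = 42.9418
d((28, -7), (17, 27)) = 35.7351
d((28, -7), (7, 15)) = 30.4138
d((29, -5), (-16, 29)) = 56.4004
d((29, -5), (6, 30)) = 41.8808
d((29, -5), (3, -7)) = 26.0768
d((29, -5), (12, 28)) = 37.1214
d((29, -5), (-10, 13)) = 42.9535
d((29, -5), (17, 27)) = 34.176
d((29, -5), (7, 15)) = 29.7321
d((-16, 29), (6, 30)) = 22.0227
d((-16, 29), (3, -7)) = 40.7063
d((-16, 29), (12, 28)) = 28.0179
d((-16, 29), (-10, 13)) = 17.088
d((-16, 29), (17, 27)) = 33.0606
d((-16, 29), (7, 15)) = 26.9258
d((6, 30), (3, -7)) = 37.1214
d((6, 30), (12, 28)) = 6.3246
d((6, 30), (-10, 13)) = 23.3452
d((6, 30), (17, 27)) = 11.4018
d((6, 30), (7, 15)) = 15.0333
d((3, -7), (12, 28)) = 36.1386
d((3, -7), (-10, 13)) = 23.8537
d((3, -7), (17, 27)) = 36.7696
d((3, -7), (7, 15)) = 22.3607
d((12, 28), (-10, 13)) = 26.6271
d((12, 28), (17, 27)) = 5.099
d((12, 28), (7, 15)) = 13.9284
d((-10, 13), (17, 27)) = 30.4138
d((-10, 13), (7, 15)) = 17.1172
d((17, 27), (7, 15)) = 15.6205

Closest pair: (28, -7) and (29, -5) with distance 2.2361

The closest pair is (28, -7) and (29, -5) with Euclidean distance 2.2361. For 10 points, brute-force pairwise comparison is shown above. For large n, the divide-and-conquer algorithm (sort by x, recurse on halves, check the dividing strip) achieves O(n log n).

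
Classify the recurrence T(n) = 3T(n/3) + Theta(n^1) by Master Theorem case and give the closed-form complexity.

Master Theorem for T(n) = 3T(n/3) + O(n^1):

a = 3, b = 3, c = 1
log_b(a) = log_3(3) = 1.0000

Case 2: c = 1 = log_3(3) = 1.0000
T(n) = O(n^1 log n) = O(n log n)

For T(n) = 3T(n/3) + O(n^1): log_3(3) = 1.0000. This is Case 2 of the Master Theorem (c = log_b(a), equal work at all levels), giving O(n log n).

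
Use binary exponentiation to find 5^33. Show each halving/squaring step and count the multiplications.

Computing 5^33 by squaring (build up from 5^1; each line after the first costs one multiplication):

5^1 = 5
5^2 = (5^1)^2 = 5^2 = 25
5^4 = (5^2)^2 = 25^2 = 625
5^8 = (5^4)^2 = 625^2 = 390625
5^16 = (5^8)^2 = 390625^2 = 152587890625
5^32 = (5^16)^2 = 152587890625^2 = 23283064365386962890625
5^33 = 5 * 5^32 = 5 * 23283064365386962890625 = 116415321826934814453125

Result: 116415321826934814453125
Multiplications needed: 6 (6 lines after 5^1)

5^33 = 116415321826934814453125. Using exponentiation by squaring, this requires 6 multiplications. The key idea: if the exponent is even, square the half-power; if odd, multiply by the base once.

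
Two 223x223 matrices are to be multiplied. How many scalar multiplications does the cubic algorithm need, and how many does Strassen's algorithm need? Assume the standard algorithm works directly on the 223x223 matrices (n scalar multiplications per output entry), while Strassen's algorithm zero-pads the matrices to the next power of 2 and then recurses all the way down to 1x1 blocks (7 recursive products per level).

Matrix multiplication for 223x223 matrices:

Strassen's algorithm requires power-of-2 dimensions. Pad 223x223 to 256x256 (next power of 2).

Standard algorithm: 223^3 = 11089567 multiplications
Strassen's algorithm: 7^(log2(256)) = 7^8 = 5764801 multiplications
Savings: 11089567 - 5764801 = 5324766 multiplications

Standard: 11089567 multiplications (223^3). Strassen: 5764801 multiplications (7^8, after padding to 256x256). Strassen reduces 8 recursive multiplications to 7 at each level.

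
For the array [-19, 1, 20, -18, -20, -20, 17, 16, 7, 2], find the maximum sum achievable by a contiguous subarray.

Using Kadane's algorithm on [-19, 1, 20, -18, -20, -20, 17, 16, 7, 2]:

Scanning through the array:
Position 1 (value 1): max_ending_here = 1, max_so_far = 1
Position 2 (value 20): max_ending_here = 21, max_so_far = 21
Position 3 (value -18): max_ending_here = 3, max_so_far = 21
Position 4 (value -20): max_ending_here = -17, max_so_far = 21
Position 5 (value -20): max_ending_here = -20, max_so_far = 21
Position 6 (value 17): max_ending_here = 17, max_so_far = 21
Position 7 (value 16): max_ending_here = 33, max_so_far = 33
Position 8 (value 7): max_ending_here = 40, max_so_far = 40
Position 9 (value 2): max_ending_here = 42, max_so_far = 42

Maximum subarray: [17, 16, 7, 2]
Maximum sum: 42

The maximum subarray is [17, 16, 7, 2] with sum 42. This subarray runs from index 6 to index 9.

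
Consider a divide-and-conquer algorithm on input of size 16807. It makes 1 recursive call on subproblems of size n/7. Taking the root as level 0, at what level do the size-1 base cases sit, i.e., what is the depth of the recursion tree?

For divide and conquer with division factor 7:

Problem sizes at each level:
Level 0: 16807
Level 1: 2401
Level 2: 343
Level 3: 49
Level 4: 7
Level 5: 1

The root is level 0 and the size-1 base case is level 5 (the tree spans levels 0 through 5, i.e. 6 levels counting the root), so the depth is the number of divisions: log_7(16807) = 5

The recursion tree depth is log_7(16807) = 5. At each level, the problem size is divided by 7, so it takes 5 divisions to reduce to a base case of size 1. The algorithm makes 1 recursive call at each level.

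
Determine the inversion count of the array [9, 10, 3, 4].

Finding inversions in [9, 10, 3, 4]:

(0, 2): arr[0]=9 > arr[2]=3
(0, 3): arr[0]=9 > arr[3]=4
(1, 2): arr[1]=10 > arr[2]=3
(1, 3): arr[1]=10 > arr[3]=4

Total inversions: 4

The array has 4 inversion(s): (0,2), (0,3), (1,2), (1,3). Each pair (i,j) satisfies i < j and arr[i] > arr[j].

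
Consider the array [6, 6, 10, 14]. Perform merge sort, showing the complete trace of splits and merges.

Merge sort trace:

Split: [6, 6, 10, 14] -> [6, 6] and [10, 14]
  Split: [6, 6] -> [6] and [6]
  Merge: [6] + [6] -> [6, 6]
  Split: [10, 14] -> [10] and [14]
  Merge: [10] + [14] -> [10, 14]
Merge: [6, 6] + [10, 14] -> [6, 6, 10, 14]

Final sorted array: [6, 6, 10, 14]

The merge sort proceeds by recursively splitting the array and merging sorted halves.
After all merges, the sorted array is [6, 6, 10, 14].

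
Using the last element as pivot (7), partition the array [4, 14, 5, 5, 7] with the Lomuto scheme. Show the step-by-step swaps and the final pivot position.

Lomuto partition with pivot = 7:

Initial array: [4, 14, 5, 5, 7]

arr[0]=4 <= 7: swap with position 0, array becomes [4, 14, 5, 5, 7]
arr[1]=14 > 7: no swap
arr[2]=5 <= 7: swap with position 1, array becomes [4, 5, 14, 5, 7]
arr[3]=5 <= 7: swap with position 2, array becomes [4, 5, 5, 14, 7]

Place pivot at position 3: [4, 5, 5, 7, 14]
Pivot position: 3

After partitioning with pivot 7, the array becomes [4, 5, 5, 7, 14]. The pivot is placed at index 3. All elements to the left of the pivot are <= 7, and all elements to the right are > 7.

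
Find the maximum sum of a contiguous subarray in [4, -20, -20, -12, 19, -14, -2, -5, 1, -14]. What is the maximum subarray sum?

Using Kadane's algorithm on [4, -20, -20, -12, 19, -14, -2, -5, 1, -14]:

Scanning through the array:
Position 1 (value -20): max_ending_here = -16, max_so_far = 4
Position 2 (value -20): max_ending_here = -20, max_so_far = 4
Position 3 (value -12): max_ending_here = -12, max_so_far = 4
Position 4 (value 19): max_ending_here = 19, max_so_far = 19
Position 5 (value -14): max_ending_here = 5, max_so_far = 19
Position 6 (value -2): max_ending_here = 3, max_so_far = 19
Position 7 (value -5): max_ending_here = -2, max_so_far = 19
Position 8 (value 1): max_ending_here = 1, max_so_far = 19
Position 9 (value -14): max_ending_here = -13, max_so_far = 19

Maximum subarray: [19]
Maximum sum: 19

The maximum subarray is [19] with sum 19. This subarray runs from index 4 to index 4.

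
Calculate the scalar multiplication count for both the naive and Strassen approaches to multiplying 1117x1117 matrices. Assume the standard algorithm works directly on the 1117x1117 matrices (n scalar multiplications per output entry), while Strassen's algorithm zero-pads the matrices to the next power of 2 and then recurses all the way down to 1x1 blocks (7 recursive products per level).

Matrix multiplication for 1117x1117 matrices:

Strassen's algorithm requires power-of-2 dimensions. Pad 1117x1117 to 2048x2048 (next power of 2).

Standard algorithm: 1117^3 = 1393668613 multiplications
Strassen's algorithm: 7^(log2(2048)) = 7^11 = 1977326743 multiplications
Difference: 1393668613 - 1977326743 = -583658130 (Strassen uses MORE here due to padding overhead — for small or just-over-power-of-2 n, padding can outweigh the per-level savings)

Standard: 1393668613 multiplications (1117^3). Strassen: 1977326743 multiplications (7^11, after padding to 2048x2048). Strassen reduces 8 recursive multiplications to 7 at each level.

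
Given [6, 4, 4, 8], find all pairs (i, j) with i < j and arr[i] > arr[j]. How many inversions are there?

Finding inversions in [6, 4, 4, 8]:

(0, 1): arr[0]=6 > arr[1]=4
(0, 2): arr[0]=6 > arr[2]=4

Total inversions: 2

The array has 2 inversion(s): (0,1), (0,2). Each pair (i,j) satisfies i < j and arr[i] > arr[j].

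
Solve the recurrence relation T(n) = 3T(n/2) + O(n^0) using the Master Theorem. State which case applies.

Master Theorem for T(n) = 3T(n/2) + O(n^0):

a = 3, b = 2, c = 0
log_b(a) = log_2(3) = 1.5850

Case 1: c = 0 < log_2(3) = 1.5850
T(n) = O(n^(log_2 3))

For T(n) = 3T(n/2) + O(n^0): log_2(3) = 1.5850. This is Case 1 of the Master Theorem (c < log_b(a), work dominated by leaves), giving O(n^(log_2 3)).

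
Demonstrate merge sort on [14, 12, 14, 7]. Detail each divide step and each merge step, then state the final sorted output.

Merge sort trace:

Split: [14, 12, 14, 7] -> [14, 12] and [14, 7]
  Split: [14, 12] -> [14] and [12]
  Merge: [14] + [12] -> [12, 14]
  Split: [14, 7] -> [14] and [7]
  Merge: [14] + [7] -> [7, 14]
Merge: [12, 14] + [7, 14] -> [7, 12, 14, 14]

Final sorted array: [7, 12, 14, 14]

The merge sort proceeds by recursively splitting the array and merging sorted halves.
After all merges, the sorted array is [7, 12, 14, 14].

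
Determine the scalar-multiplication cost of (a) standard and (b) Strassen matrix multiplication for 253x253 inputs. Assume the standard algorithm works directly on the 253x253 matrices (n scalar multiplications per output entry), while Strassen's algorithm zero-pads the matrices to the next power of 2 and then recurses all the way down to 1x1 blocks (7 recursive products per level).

Matrix multiplication for 253x253 matrices:

Strassen's algorithm requires power-of-2 dimensions. Pad 253x253 to 256x256 (next power of 2).

Standard algorithm: 253^3 = 16194277 multiplications
Strassen's algorithm: 7^(log2(256)) = 7^8 = 5764801 multiplications
Savings: 16194277 - 5764801 = 10429476 multiplications

Standard: 16194277 multiplications (253^3). Strassen: 5764801 multiplications (7^8, after padding to 256x256). Strassen reduces 8 recursive multiplications to 7 at each level.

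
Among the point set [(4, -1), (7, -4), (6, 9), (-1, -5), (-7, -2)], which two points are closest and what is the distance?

Computing all pairwise distances among 5 points:

d((4, -1), (7, -4)) = 4.2426 <-- minimum
d((4, -1), (6, 9)) = 10.198
d((4, -1), (-1, -5)) = 6.4031
d((4, -1), (-7, -2)) = 11.0454
d((7, -4), (6, 9)) = 13.0384
d((7, -4), (-1, -5)) = 8.0623
d((7, -4), (-7, -2)) = 14.1421
d((6, 9), (-1, -5)) = 15.6525
d((6, 9), (-7, -2)) = 17.0294
d((-1, -5), (-7, -2)) = 6.7082

Closest pair: (4, -1) and (7, -4) with distance 4.2426

The closest pair is (4, -1) and (7, -4) with Euclidean distance 4.2426. For 5 points, brute-force pairwise comparison is shown above. For large n, the divide-and-conquer algorithm (sort by x, recurse on halves, check the dividing strip) achieves O(n log n).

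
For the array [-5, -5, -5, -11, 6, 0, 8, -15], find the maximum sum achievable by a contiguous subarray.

Using Kadane's algorithm on [-5, -5, -5, -11, 6, 0, 8, -15]:

Scanning through the array:
Position 1 (value -5): max_ending_here = -5, max_so_far = -5
Position 2 (value -5): max_ending_here = -5, max_so_far = -5
Position 3 (value -11): max_ending_here = -11, max_so_far = -5
Position 4 (value 6): max_ending_here = 6, max_so_far = 6
Position 5 (value 0): max_ending_here = 6, max_so_far = 6
Position 6 (value 8): max_ending_here = 14, max_so_far = 14
Position 7 (value -15): max_ending_here = -1, max_so_far = 14

Maximum subarray: [6, 0, 8]
Maximum sum: 14

The maximum subarray is [6, 0, 8] with sum 14. This subarray runs from index 4 to index 6.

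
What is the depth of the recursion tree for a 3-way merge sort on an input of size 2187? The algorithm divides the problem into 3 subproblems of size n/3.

For divide and conquer with division factor 3:

Problem sizes at each level:
Level 0: 2187
Level 1: 729
Level 2: 243
Level 3: 81
Level 4: 27
Level 5: 9
Level 6: 3
Level 7: 1

The root is level 0 and the size-1 base case is level 7 (the tree spans levels 0 through 7, i.e. 8 levels counting the root), so the depth is the number of divisions: log_3(2187) = 7

The recursion tree depth is log_3(2187) = 7. At each level, the problem size is divided by 3, so it takes 7 divisions to reduce to a base case of size 1. The algorithm makes 3 recursive calls at each level.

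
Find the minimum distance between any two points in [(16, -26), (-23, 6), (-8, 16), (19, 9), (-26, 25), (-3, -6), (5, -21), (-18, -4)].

Computing all pairwise distances among 8 points:

d((16, -26), (-23, 6)) = 50.448
d((16, -26), (-8, 16)) = 48.3735
d((16, -26), (19, 9)) = 35.1283
d((16, -26), (-26, 25)) = 66.0681
d((16, -26), (-3, -6)) = 27.5862
d((16, -26), (5, -21)) = 12.083
d((16, -26), (-18, -4)) = 40.4969
d((-23, 6), (-8, 16)) = 18.0278
d((-23, 6), (19, 9)) = 42.107
d((-23, 6), (-26, 25)) = 19.2354
d((-23, 6), (-3, -6)) = 23.3238
d((-23, 6), (5, -21)) = 38.8973
d((-23, 6), (-18, -4)) = 11.1803 <-- minimum
d((-8, 16), (19, 9)) = 27.8927
d((-8, 16), (-26, 25)) = 20.1246
d((-8, 16), (-3, -6)) = 22.561
d((-8, 16), (5, -21)) = 39.2173
d((-8, 16), (-18, -4)) = 22.3607
d((19, 9), (-26, 25)) = 47.7598
d((19, 9), (-3, -6)) = 26.6271
d((19, 9), (5, -21)) = 33.1059
d((19, 9), (-18, -4)) = 39.2173
d((-26, 25), (-3, -6)) = 38.6005
d((-26, 25), (5, -21)) = 55.4707
d((-26, 25), (-18, -4)) = 30.0832
d((-3, -6), (5, -21)) = 17.0
d((-3, -6), (-18, -4)) = 15.1327
d((5, -21), (-18, -4)) = 28.6007

Closest pair: (-23, 6) and (-18, -4) with distance 11.1803

The closest pair is (-23, 6) and (-18, -4) with Euclidean distance 11.1803. For 8 points, brute-force pairwise comparison is shown above. For large n, the divide-and-conquer algorithm (sort by x, recurse on halves, check the dividing strip) achieves O(n log n).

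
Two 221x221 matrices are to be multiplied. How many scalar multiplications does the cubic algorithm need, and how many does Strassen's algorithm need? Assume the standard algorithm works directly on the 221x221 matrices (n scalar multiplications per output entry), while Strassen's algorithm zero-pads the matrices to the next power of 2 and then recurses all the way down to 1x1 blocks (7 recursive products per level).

Matrix multiplication for 221x221 matrices:

Strassen's algorithm requires power-of-2 dimensions. Pad 221x221 to 256x256 (next power of 2).

Standard algorithm: 221^3 = 10793861 multiplications
Strassen's algorithm: 7^(log2(256)) = 7^8 = 5764801 multiplications
Savings: 10793861 - 5764801 = 5029060 multiplications

Standard: 10793861 multiplications (221^3). Strassen: 5764801 multiplications (7^8, after padding to 256x256). Strassen reduces 8 recursive multiplications to 7 at each level.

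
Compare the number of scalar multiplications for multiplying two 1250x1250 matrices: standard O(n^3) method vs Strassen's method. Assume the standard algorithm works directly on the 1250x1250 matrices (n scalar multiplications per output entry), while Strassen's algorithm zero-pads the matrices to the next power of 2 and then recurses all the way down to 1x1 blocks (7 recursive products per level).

Matrix multiplication for 1250x1250 matrices:

Strassen's algorithm requires power-of-2 dimensions. Pad 1250x1250 to 2048x2048 (next power of 2).

Standard algorithm: 1250^3 = 1953125000 multiplications
Strassen's algorithm: 7^(log2(2048)) = 7^11 = 1977326743 multiplications
Difference: 1953125000 - 1977326743 = -24201743 (Strassen uses MORE here due to padding overhead — for small or just-over-power-of-2 n, padding can outweigh the per-level savings)

Standard: 1953125000 multiplications (1250^3). Strassen: 1977326743 multiplications (7^11, after padding to 2048x2048). Strassen reduces 8 recursive multiplications to 7 at each level.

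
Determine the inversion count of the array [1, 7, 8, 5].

Finding inversions in [1, 7, 8, 5]:

(1, 3): arr[1]=7 > arr[3]=5
(2, 3): arr[2]=8 > arr[3]=5

Total inversions: 2

The array has 2 inversion(s): (1,3), (2,3). Each pair (i,j) satisfies i < j and arr[i] > arr[j].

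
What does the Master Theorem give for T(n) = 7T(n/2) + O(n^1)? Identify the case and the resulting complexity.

Master Theorem for T(n) = 7T(n/2) + O(n^1):

a = 7, b = 2, c = 1
log_b(a) = log_2(7) = 2.8074

Case 1: c = 1 < log_2(7) = 2.8074
T(n) = O(n^(log_2 7))

For T(n) = 7T(n/2) + O(n^1): log_2(7) = 2.8074. This is Case 1 of the Master Theorem (c < log_b(a), work dominated by leaves), giving O(n^(log_2 7)).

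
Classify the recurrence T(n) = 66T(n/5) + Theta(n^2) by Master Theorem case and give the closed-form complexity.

Master Theorem for T(n) = 66T(n/5) + O(n^2):

a = 66, b = 5, c = 2
log_b(a) = log_5(66) = 2.6032

Case 1: c = 2 < log_5(66) = 2.6032
T(n) = O(n^(log_5 66))

For T(n) = 66T(n/5) + O(n^2): log_5(66) = 2.6032. This is Case 1 of the Master Theorem (c < log_b(a), work dominated by leaves), giving O(n^(log_5 66)).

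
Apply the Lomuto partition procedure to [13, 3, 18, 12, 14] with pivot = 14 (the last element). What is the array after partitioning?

Lomuto partition with pivot = 14:

Initial array: [13, 3, 18, 12, 14]

arr[0]=13 <= 14: swap with position 0, array becomes [13, 3, 18, 12, 14]
arr[1]=3 <= 14: swap with position 1, array becomes [13, 3, 18, 12, 14]
arr[2]=18 > 14: no swap
arr[3]=12 <= 14: swap with position 2, array becomes [13, 3, 12, 18, 14]

Place pivot at position 3: [13, 3, 12, 14, 18]
Pivot position: 3

After partitioning with pivot 14, the array becomes [13, 3, 12, 14, 18]. The pivot is placed at index 3. All elements to the left of the pivot are <= 14, and all elements to the right are > 14.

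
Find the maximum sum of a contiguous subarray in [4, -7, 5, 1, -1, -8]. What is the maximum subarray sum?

Using Kadane's algorithm on [4, -7, 5, 1, -1, -8]:

Scanning through the array:
Position 1 (value -7): max_ending_here = -3, max_so_far = 4
Position 2 (value 5): max_ending_here = 5, max_so_far = 5
Position 3 (value 1): max_ending_here = 6, max_so_far = 6
Position 4 (value -1): max_ending_here = 5, max_so_far = 6
Position 5 (value -8): max_ending_here = -3, max_so_far = 6

Maximum subarray: [5, 1]
Maximum sum: 6

The maximum subarray is [5, 1] with sum 6. This subarray runs from index 2 to index 3.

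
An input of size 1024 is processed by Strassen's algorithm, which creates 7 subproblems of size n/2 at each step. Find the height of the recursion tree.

For divide and conquer with division factor 2:

Problem sizes at each level:
Level 0: 1024
Level 1: 512
Level 2: 256
Level 3: 128
Level 4: 64
Level 5: 32
Level 6: 16
Level 7: 8
Level 8: 4
Level 9: 2
Level 10: 1

The root is level 0 and the size-1 base case is level 10 (the tree spans levels 0 through 10, i.e. 11 levels counting the root), so the depth is the number of divisions: log_2(1024) = 10

The recursion tree depth is log_2(1024) = 10. At each level, the problem size is divided by 2, so it takes 10 divisions to reduce to a base case of size 1. The algorithm makes 7 recursive calls at each level.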